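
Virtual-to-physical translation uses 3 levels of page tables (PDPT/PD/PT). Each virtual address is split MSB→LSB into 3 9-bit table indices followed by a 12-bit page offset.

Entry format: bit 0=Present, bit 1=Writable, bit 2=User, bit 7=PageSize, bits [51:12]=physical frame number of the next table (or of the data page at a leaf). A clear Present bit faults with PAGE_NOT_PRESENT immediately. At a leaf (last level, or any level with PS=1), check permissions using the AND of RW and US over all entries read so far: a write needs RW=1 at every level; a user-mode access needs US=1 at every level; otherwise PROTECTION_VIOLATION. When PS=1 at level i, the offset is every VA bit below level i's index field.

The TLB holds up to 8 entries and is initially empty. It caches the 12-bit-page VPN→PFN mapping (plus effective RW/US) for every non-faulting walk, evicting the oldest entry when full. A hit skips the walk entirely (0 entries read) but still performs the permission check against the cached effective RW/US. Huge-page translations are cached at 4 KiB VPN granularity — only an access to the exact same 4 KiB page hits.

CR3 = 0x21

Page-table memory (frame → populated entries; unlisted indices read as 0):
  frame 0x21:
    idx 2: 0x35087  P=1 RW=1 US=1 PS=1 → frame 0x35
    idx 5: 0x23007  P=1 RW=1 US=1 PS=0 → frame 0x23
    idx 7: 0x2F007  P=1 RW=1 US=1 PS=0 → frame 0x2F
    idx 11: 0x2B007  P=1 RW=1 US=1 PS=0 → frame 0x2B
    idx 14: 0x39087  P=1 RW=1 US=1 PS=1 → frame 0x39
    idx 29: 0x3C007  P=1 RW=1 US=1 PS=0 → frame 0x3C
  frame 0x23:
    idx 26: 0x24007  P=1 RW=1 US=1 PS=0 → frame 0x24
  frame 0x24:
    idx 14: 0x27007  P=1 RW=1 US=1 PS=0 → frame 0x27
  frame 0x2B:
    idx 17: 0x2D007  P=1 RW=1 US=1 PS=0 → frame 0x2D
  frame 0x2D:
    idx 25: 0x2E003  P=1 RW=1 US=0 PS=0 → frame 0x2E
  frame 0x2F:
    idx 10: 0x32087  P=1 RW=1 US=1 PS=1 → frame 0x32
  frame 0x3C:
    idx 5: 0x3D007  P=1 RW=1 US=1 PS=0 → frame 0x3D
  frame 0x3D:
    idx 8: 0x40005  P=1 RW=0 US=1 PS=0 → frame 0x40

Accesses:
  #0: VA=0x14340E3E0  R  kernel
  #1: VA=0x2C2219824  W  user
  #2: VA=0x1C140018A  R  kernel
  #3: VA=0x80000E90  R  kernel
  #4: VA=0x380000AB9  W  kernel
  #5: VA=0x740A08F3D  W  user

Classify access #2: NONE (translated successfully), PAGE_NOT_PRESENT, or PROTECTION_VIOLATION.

Trace:
#0 VA=0x14340E3E0 (r,kernel):
  [0] read 0x21 idx=5: raw=0x23007 flags P=1 W=1 U=1 S=0
  [1] read 0x23 idx=26: raw=0x24007 flags P=1 W=1 U=1 S=0
  [2] read 0x24 idx=14: raw=0x27007 flags P=1 W=1 U=1 S=0
  → PA=0x273E0  (3 entries read)
#1 VA=0x2C2219824 (w,user):
  [0] read 0x21 idx=11: raw=0x2B007 flags P=1 W=1 U=1 S=0
  [1] read 0x2B idx=17: raw=0x2D007 flags P=1 W=1 U=1 S=0
  [2] read 0x2D idx=25: raw=0x2E003 flags P=1 W=1 U=0 S=0
  ✗ PROTECTION_VIOLATION  [3 reads]
#2 VA=0x1C140018A (r,kernel):
  [0] read 0x21 idx=7: raw=0x2F007 flags P=1 W=1 U=1 S=0
  [1] read 0x2F idx=10: raw=0x32087 flags P=1 W=1 U=1 S=1
  → PA=0x3218A (huge @L1)  (2 entries read)
#3 VA=0x80000E90 (r,kernel):
  [0] read 0x21 idx=2: raw=0x35087 flags P=1 W=1 U=1 S=1
  → PA=0x35E90 (huge @L0)  (1 entries read)
#4 VA=0x380000AB9 (w,kernel):
  [0] read 0x21 idx=14: raw=0x39087 flags P=1 W=1 U=1 S=1
  → PA=0x39AB9 (huge @L0)  (1 entries read)
#5 VA=0x740A08F3D (w,user):
  [0] read 0x21 idx=29: raw=0x3C007 flags P=1 W=1 U=1 S=0
  [1] read 0x3C idx=5: raw=0x3D007 flags P=1 W=1 U=1 S=0
  [2] read 0x3D idx=8: raw=0x40005 flags P=1 W=0 U=1 S=0
  ✗ PROTECTION_VIOLATION  [3 reads]

Access #2 fault: NONE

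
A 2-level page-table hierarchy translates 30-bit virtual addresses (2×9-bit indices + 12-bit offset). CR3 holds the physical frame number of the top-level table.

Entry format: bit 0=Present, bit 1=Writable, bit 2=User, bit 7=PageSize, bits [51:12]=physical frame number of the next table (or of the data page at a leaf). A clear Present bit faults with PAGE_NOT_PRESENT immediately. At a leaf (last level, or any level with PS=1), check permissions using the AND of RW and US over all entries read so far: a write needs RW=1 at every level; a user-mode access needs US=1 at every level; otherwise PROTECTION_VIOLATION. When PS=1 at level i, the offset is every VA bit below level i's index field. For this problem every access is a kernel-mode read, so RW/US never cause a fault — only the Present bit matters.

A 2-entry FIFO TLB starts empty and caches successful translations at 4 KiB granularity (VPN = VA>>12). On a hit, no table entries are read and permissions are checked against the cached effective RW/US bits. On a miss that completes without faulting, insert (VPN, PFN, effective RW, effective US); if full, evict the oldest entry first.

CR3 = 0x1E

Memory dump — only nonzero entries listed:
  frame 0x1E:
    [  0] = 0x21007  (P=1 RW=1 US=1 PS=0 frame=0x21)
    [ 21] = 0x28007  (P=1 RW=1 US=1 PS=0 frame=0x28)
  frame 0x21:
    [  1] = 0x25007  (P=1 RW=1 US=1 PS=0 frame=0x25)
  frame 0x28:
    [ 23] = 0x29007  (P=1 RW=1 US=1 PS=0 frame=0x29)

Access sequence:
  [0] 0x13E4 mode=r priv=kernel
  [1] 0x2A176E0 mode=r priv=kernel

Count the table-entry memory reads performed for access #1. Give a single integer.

Per-access translation:
#0 VA=0x13E4 (r,kernel):
  L0 @0x1E[0] → 0x21007  P=1,RW=1,US=1,PS=0
  L1 @0x21[1] → 0x25007  P=1,RW=1,US=1,PS=0
  → PA=0x253E4  (2 entries read)
#1 VA=0x2A176E0 (r,kernel):
  L0 @0x1E[21] → 0x28007  P=1,RW=1,US=1,PS=0
  L1 @0x28[23] → 0x29007  P=1,RW=1,US=1,PS=0
  → PA=0x296E0  (2 entries read)

Entries read for #1: 2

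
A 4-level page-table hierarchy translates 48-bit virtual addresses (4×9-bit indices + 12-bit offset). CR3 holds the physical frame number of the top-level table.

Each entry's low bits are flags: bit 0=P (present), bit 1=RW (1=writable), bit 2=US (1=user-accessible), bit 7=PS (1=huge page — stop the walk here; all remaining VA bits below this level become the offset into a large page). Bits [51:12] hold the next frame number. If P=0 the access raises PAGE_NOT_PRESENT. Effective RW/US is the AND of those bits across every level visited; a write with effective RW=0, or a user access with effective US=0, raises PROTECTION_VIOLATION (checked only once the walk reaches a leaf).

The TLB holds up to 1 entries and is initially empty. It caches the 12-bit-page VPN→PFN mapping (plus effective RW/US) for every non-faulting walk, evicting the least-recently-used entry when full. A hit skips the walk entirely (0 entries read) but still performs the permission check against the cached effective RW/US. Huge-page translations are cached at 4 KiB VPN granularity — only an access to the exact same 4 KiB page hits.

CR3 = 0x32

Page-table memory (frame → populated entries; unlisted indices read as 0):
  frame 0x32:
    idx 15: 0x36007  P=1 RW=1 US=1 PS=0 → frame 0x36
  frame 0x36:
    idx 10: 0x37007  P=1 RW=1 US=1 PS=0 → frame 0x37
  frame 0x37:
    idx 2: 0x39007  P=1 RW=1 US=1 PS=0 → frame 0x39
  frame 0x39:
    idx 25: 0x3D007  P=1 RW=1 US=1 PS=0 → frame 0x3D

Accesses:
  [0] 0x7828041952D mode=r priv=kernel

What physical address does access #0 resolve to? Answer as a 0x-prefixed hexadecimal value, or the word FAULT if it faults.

Walk each access:
#0 VA=0x7828041952D (r,kernel):
  L0 @0x32[15] → 0x36007  P=1,RW=1,US=1,PS=0
  L1 @0x36[10] → 0x37007  P=1,RW=1,US=1,PS=0
  L2 @0x37[2] → 0x39007  P=1,RW=1,US=1,PS=0
  L3 @0x39[25] → 0x3D007  P=1,RW=1,US=1,PS=0
  ✓ 0x3D52D  — 4 lookups

Access #0 PA: 0x3D52D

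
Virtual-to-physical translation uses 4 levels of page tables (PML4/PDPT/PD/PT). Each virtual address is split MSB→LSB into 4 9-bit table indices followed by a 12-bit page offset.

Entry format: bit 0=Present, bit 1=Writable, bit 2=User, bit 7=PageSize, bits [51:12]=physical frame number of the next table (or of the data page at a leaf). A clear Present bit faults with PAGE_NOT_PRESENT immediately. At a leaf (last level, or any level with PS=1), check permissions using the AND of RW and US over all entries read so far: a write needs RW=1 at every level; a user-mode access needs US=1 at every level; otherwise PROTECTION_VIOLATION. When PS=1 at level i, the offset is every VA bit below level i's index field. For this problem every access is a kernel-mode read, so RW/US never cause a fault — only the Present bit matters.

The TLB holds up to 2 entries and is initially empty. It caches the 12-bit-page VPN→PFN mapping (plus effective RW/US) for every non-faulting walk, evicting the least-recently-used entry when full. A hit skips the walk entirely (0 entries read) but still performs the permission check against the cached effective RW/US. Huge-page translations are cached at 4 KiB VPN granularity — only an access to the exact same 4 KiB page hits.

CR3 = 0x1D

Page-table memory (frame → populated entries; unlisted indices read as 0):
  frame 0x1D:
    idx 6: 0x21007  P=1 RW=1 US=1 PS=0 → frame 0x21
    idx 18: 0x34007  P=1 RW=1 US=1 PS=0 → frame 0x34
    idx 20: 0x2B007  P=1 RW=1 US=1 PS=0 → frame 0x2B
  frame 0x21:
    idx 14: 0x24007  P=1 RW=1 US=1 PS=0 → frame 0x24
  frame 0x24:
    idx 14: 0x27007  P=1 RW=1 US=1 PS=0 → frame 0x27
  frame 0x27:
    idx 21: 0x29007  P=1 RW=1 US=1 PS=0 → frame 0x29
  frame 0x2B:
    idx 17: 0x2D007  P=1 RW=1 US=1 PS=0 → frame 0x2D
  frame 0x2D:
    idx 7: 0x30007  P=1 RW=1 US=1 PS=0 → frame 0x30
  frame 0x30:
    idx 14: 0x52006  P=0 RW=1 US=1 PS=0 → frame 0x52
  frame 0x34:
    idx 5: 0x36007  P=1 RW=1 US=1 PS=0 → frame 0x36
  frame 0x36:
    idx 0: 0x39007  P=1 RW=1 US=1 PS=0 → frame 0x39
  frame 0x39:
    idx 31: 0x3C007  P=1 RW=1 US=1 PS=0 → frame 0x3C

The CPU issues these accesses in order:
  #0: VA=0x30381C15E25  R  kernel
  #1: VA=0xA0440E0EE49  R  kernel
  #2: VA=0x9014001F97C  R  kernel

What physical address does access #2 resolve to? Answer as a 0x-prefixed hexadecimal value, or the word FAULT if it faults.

Walk each access:
#0 VA=0x30381C15E25 (r,kernel):
  [0] read 0x1D idx=6: raw=0x21007 flags P=1 W=1 U=1 S=0
  [1] read 0x21 idx=14: raw=0x24007 flags P=1 W=1 U=1 S=0
  [2] read 0x24 idx=14: raw=0x27007 flags P=1 W=1 U=1 S=0
  [3] read 0x27 idx=21: raw=0x29007 flags P=1 W=1 U=1 S=0
  ✓ 0x29E25  — 4 lookups
#1 VA=0xA0440E0EE49 (r,kernel):
  [0] read 0x1D idx=20: raw=0x2B007 flags P=1 W=1 U=1 S=0
  [1] read 0x2B idx=17: raw=0x2D007 flags P=1 W=1 U=1 S=0
  [2] read 0x2D idx=7: raw=0x30007 flags P=1 W=1 U=1 S=0
  [3] read 0x30 idx=14: raw=0x52006 flags P=0 W=1 U=1 S=0
  → PAGE_NOT_PRESENT  (4 entries read)
#2 VA=0x9014001F97C (r,kernel):
  [0] read 0x1D idx=18: raw=0x34007 flags P=1 W=1 U=1 S=0
  [1] read 0x34 idx=5: raw=0x36007 flags P=1 W=1 U=1 S=0
  [2] read 0x36 idx=0: raw=0x39007 flags P=1 W=1 U=1 S=0
  [3] read 0x39 idx=31: raw=0x3C007 flags P=1 W=1 U=1 S=0
  ✓ 0x3C97C  — 4 lookups

Access #2 PA: 0x3C97C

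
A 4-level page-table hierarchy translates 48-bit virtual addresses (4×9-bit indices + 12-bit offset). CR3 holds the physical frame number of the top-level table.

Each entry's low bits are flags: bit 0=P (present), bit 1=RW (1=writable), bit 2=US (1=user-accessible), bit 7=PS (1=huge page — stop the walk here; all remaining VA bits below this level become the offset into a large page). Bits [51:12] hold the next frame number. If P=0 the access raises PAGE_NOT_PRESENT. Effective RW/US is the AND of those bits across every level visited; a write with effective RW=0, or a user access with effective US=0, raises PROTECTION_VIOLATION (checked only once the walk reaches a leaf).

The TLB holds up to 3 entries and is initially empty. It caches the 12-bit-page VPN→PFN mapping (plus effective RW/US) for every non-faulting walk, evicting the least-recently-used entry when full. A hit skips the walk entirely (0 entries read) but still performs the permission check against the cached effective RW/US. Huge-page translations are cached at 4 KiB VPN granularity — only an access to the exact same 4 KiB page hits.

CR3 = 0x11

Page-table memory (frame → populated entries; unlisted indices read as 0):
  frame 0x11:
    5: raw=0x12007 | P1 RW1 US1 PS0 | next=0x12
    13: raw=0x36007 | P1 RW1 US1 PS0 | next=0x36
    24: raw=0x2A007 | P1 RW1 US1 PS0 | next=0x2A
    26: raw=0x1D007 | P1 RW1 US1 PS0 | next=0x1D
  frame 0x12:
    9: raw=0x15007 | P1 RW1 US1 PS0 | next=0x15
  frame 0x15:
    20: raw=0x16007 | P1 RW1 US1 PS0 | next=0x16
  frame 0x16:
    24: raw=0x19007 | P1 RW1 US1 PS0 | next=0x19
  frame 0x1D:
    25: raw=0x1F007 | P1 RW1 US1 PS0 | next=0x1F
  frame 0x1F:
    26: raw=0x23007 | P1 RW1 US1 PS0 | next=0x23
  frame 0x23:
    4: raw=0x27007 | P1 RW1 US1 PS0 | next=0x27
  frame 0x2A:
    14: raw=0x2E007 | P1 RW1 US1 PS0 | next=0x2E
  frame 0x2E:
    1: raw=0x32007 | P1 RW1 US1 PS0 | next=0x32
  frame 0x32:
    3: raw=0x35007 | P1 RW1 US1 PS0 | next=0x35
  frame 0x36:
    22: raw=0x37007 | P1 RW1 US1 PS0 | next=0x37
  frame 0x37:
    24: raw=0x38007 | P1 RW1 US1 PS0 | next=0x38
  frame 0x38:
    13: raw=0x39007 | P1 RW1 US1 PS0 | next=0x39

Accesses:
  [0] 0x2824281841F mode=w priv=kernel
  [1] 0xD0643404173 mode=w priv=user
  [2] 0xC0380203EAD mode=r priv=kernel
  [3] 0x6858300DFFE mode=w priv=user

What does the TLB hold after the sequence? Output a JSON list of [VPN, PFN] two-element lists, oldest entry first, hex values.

Trace:
#0 VA=0x2824281841F (w,kernel):
  lvl0: tbl 0x11, slot 5 ⇒ 0x12007 (P1/RW1/US1/PS0)
  lvl1: tbl 0x12, slot 9 ⇒ 0x15007 (P1/RW1/US1/PS0)
  lvl2: tbl 0x15, slot 20 ⇒ 0x16007 (P1/RW1/US1/PS0)
  lvl3: tbl 0x16, slot 24 ⇒ 0x19007 (P1/RW1/US1/PS0)
  ⇒ phys 0x1941F  [4 reads]
#1 VA=0xD0643404173 (w,user):
  lvl0: tbl 0x11, slot 26 ⇒ 0x1D007 (P1/RW1/US1/PS0)
  lvl1: tbl 0x1D, slot 25 ⇒ 0x1F007 (P1/RW1/US1/PS0)
  lvl2: tbl 0x1F, slot 26 ⇒ 0x23007 (P1/RW1/US1/PS0)
  lvl3: tbl 0x23, slot 4 ⇒ 0x27007 (P1/RW1/US1/PS0)
  ⇒ phys 0x27173  [4 reads]
#2 VA=0xC0380203EAD (r,kernel):
  lvl0: tbl 0x11, slot 24 ⇒ 0x2A007 (P1/RW1/US1/PS0)
  lvl1: tbl 0x2A, slot 14 ⇒ 0x2E007 (P1/RW1/US1/PS0)
  lvl2: tbl 0x2E, slot 1 ⇒ 0x32007 (P1/RW1/US1/PS0)
  lvl3: tbl 0x32, slot 3 ⇒ 0x35007 (P1/RW1/US1/PS0)
  ⇒ phys 0x35EAD  [4 reads]
#3 VA=0x6858300DFFE (w,user):
  lvl0: tbl 0x11, slot 13 ⇒ 0x36007 (P1/RW1/US1/PS0)
  lvl1: tbl 0x36, slot 22 ⇒ 0x37007 (P1/RW1/US1/PS0)
  lvl2: tbl 0x37, slot 24 ⇒ 0x38007 (P1/RW1/US1/PS0)
  lvl3: tbl 0x38, slot 13 ⇒ 0x39007 (P1/RW1/US1/PS0)
  ⇒ phys 0x39FFE  [4 reads]

TLB: [["0xD0643404", "0x27"], ["0xC0380203", "0x35"], ["0x6858300D", "0x39"]]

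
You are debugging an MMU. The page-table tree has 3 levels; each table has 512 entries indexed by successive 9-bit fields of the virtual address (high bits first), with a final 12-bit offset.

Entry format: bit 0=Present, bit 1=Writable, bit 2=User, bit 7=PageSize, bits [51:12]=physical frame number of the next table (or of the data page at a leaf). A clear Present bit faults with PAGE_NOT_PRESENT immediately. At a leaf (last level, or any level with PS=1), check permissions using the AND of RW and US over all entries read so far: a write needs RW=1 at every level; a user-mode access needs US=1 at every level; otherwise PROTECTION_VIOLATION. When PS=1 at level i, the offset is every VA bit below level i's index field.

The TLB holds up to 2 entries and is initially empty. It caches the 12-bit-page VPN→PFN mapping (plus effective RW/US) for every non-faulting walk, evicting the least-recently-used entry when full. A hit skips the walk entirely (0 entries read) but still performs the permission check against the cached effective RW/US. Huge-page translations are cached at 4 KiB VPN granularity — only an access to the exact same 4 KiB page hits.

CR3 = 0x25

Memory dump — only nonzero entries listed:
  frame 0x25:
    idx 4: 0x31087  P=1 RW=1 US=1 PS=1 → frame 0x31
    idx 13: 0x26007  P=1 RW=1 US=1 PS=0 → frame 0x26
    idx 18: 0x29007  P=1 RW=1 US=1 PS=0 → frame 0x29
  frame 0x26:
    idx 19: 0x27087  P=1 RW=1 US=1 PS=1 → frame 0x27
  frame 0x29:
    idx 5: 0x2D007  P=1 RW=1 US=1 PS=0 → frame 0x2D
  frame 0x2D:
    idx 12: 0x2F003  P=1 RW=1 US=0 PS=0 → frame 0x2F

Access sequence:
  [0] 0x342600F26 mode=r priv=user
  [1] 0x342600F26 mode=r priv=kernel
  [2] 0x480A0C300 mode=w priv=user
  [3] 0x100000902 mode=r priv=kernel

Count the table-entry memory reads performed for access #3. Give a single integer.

Trace:
#0 VA=0x342600F26 (r,user):
  [0] read 0x25 idx=13: raw=0x26007 flags P=1 W=1 U=1 S=0
  [1] read 0x26 idx=19: raw=0x27087 flags P=1 W=1 U=1 S=1
  → PA=0x27F26 (huge @L1)  (2 entries read)
#1 VA=0x342600F26 (r,kernel):
  TLB hit vpn=0x342600 → PA=0x27F26
#2 VA=0x480A0C300 (w,user):
  [0] read 0x25 idx=18: raw=0x29007 flags P=1 W=1 U=1 S=0
  [1] read 0x29 idx=5: raw=0x2D007 flags P=1 W=1 U=1 S=0
  [2] read 0x2D idx=12: raw=0x2F003 flags P=1 W=1 U=0 S=0
  ⇒ fault: PROTECTION_VIOLATION  — 3 lookups
#3 VA=0x100000902 (r,kernel):
  [0] read 0x25 idx=4: raw=0x31087 flags P=1 W=1 U=1 S=1
  → PA=0x31902 (huge @L0)  (1 entries read)

Entries read for #3: 1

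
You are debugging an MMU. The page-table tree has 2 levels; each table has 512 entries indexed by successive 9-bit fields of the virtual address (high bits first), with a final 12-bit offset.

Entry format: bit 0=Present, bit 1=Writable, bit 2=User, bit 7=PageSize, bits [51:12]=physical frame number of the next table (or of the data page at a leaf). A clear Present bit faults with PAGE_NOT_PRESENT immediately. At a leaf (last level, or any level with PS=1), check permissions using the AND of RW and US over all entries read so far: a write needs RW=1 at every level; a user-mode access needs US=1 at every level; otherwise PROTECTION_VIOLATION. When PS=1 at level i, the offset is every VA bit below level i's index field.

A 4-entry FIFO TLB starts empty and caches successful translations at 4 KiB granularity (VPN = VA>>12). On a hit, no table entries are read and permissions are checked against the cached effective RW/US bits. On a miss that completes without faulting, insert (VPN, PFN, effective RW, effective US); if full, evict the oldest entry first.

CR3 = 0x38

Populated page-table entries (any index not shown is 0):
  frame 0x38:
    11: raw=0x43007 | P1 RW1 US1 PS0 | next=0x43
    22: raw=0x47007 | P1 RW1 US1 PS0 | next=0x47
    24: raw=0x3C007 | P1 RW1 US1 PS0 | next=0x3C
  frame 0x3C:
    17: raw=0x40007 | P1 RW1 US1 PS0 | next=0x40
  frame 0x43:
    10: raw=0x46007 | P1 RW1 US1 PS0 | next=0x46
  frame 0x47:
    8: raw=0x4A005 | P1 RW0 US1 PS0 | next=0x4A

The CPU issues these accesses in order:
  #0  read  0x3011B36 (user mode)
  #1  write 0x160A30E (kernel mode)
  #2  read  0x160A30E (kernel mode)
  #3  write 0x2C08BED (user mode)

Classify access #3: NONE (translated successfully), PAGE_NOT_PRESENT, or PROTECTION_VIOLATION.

Trace:
#0 VA=0x3011B36 (r,user):
  [0] read 0x38 idx=24: raw=0x3C007 flags P=1 W=1 U=1 S=0
  [1] read 0x3C idx=17: raw=0x40007 flags P=1 W=1 U=1 S=0
  ✓ 0x40B36  — 2 lookups
#1 VA=0x160A30E (w,kernel):
  [0] read 0x38 idx=11: raw=0x43007 flags P=1 W=1 U=1 S=0
  [1] read 0x43 idx=10: raw=0x46007 flags P=1 W=1 U=1 S=0
  ✓ 0x4630E  — 2 lookups
#2 VA=0x160A30E (r,kernel):
  TLB hit vpn=0x160A → PA=0x4630E
#3 VA=0x2C08BED (w,user):
  [0] read 0x38 idx=22: raw=0x47007 flags P=1 W=1 U=1 S=0
  [1] read 0x47 idx=8: raw=0x4A005 flags P=1 W=0 U=1 S=0
  ⇒ fault: PROTECTION_VIOLATION  — 2 lookups

Access #3 fault: PROTECTION_VIOLATION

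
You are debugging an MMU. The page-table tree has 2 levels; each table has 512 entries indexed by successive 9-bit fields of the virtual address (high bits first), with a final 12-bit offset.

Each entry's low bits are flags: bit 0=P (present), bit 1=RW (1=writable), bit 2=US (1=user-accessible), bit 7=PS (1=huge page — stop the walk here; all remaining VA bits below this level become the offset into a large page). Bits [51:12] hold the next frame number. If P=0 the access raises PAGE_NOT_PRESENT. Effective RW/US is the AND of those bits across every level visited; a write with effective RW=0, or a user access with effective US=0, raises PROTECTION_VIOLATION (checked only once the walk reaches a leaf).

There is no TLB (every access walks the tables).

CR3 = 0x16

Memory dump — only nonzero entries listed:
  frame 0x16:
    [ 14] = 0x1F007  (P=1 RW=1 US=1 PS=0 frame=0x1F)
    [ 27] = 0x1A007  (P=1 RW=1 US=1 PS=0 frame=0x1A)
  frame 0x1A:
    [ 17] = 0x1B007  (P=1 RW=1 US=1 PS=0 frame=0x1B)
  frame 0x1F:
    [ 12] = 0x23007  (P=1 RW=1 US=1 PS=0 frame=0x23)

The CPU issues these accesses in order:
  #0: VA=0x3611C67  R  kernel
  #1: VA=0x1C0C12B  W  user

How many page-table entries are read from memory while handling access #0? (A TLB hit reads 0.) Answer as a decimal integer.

Trace:
#0 VA=0x3611C67 (r,kernel):
  L0 @0x16[27] → 0x1A007  P=1,RW=1,US=1,PS=0
  L1 @0x1A[17] → 0x1B007  P=1,RW=1,US=1,PS=0
  ⇒ phys 0x1BC67  [2 reads]
#1 VA=0x1C0C12B (w,user):
  L0 @0x16[14] → 0x1F007  P=1,RW=1,US=1,PS=0
  L1 @0x1F[12] → 0x23007  P=1,RW=1,US=1,PS=0
  ⇒ phys 0x2312B  [2 reads]

Entries read for #0: 2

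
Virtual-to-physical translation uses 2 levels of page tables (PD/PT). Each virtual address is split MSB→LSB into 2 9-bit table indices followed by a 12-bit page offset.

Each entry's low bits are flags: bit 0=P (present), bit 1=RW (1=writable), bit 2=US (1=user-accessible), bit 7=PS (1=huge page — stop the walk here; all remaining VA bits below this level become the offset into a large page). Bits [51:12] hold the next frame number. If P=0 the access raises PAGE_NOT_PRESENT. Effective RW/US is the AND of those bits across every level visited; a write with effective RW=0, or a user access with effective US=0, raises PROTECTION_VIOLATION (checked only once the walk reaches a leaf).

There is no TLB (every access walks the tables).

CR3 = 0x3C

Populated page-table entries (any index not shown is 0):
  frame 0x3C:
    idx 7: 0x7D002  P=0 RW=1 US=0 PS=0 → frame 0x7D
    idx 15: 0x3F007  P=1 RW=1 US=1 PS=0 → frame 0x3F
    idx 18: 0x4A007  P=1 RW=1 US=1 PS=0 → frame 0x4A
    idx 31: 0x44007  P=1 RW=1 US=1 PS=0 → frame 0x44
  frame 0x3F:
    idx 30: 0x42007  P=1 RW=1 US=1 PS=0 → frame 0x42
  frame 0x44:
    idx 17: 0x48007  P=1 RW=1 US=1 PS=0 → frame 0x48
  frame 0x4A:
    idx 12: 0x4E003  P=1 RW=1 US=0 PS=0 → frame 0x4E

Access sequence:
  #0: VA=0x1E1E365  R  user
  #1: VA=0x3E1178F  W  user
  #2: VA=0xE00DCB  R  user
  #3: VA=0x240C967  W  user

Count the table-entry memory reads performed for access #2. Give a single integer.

Trace:
#0 VA=0x1E1E365 (r,user):
  lvl0: tbl 0x3C, slot 15 ⇒ 0x3F007 (P1/RW1/US1/PS0)
  lvl1: tbl 0x3F, slot 30 ⇒ 0x42007 (P1/RW1/US1/PS0)
  → PA=0x42365  (2 entries read)
#1 VA=0x3E1178F (w,user):
  lvl0: tbl 0x3C, slot 31 ⇒ 0x44007 (P1/RW1/US1/PS0)
  lvl1: tbl 0x44, slot 17 ⇒ 0x48007 (P1/RW1/US1/PS0)
  → PA=0x4878F  (2 entries read)
#2 VA=0xE00DCB (r,user):
  lvl0: tbl 0x3C, slot 7 ⇒ 0x7D002 (P0/RW1/US0/PS0)
  ✗ PAGE_NOT_PRESENT  [1 reads]
#3 VA=0x240C967 (w,user):
  lvl0: tbl 0x3C, slot 18 ⇒ 0x4A007 (P1/RW1/US1/PS0)
  lvl1: tbl 0x4A, slot 12 ⇒ 0x4E003 (P1/RW1/US0/PS0)
  ✗ PROTECTION_VIOLATION  [2 reads]

Entries read for #2: 1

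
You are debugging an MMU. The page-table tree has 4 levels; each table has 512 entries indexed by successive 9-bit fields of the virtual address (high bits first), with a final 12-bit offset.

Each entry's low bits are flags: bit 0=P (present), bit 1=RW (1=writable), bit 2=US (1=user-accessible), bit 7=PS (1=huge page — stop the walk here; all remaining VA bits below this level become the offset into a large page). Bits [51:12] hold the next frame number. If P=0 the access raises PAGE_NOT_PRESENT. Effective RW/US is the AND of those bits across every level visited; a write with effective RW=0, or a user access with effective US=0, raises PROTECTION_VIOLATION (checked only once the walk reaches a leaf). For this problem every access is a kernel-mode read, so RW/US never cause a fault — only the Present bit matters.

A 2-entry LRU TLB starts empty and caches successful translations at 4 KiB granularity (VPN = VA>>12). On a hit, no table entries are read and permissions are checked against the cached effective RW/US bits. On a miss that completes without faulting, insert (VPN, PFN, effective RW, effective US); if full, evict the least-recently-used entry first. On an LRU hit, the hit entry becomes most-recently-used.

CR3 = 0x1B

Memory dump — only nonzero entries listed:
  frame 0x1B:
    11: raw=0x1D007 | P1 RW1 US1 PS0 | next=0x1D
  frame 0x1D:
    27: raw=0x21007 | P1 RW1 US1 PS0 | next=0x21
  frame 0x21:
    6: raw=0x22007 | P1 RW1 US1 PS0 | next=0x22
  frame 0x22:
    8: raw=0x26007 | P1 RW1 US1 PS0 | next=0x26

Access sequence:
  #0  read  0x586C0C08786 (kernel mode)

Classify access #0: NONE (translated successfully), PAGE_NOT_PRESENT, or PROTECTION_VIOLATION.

Trace:
#0 VA=0x586C0C08786 (r,kernel):
  L0 @0x1B[11] → 0x1D007  P=1,RW=1,US=1,PS=0
  L1 @0x1D[27] → 0x21007  P=1,RW=1,US=1,PS=0
  L2 @0x21[6] → 0x22007  P=1,RW=1,US=1,PS=0
  L3 @0x22[8] → 0x26007  P=1,RW=1,US=1,PS=0
  ⇒ phys 0x26786  [4 reads]

Access #0 fault: NONE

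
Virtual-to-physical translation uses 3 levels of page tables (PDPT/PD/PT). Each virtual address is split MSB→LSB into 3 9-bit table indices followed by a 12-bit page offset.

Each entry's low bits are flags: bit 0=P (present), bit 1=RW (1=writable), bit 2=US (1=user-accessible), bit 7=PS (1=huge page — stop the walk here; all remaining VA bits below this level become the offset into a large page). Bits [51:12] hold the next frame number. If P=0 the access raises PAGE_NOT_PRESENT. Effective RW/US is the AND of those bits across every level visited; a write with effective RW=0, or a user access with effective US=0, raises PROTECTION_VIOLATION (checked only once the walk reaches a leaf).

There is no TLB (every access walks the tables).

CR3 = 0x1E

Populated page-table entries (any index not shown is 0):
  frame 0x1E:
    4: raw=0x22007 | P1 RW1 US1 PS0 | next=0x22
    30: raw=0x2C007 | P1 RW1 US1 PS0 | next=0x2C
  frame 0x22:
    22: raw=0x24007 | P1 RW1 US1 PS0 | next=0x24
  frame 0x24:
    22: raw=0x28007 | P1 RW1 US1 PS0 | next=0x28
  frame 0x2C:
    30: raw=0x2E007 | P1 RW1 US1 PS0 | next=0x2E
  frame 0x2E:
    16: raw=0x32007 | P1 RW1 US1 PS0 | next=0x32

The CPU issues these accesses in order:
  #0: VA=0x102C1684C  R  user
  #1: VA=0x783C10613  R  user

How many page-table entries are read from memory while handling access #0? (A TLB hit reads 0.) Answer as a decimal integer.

Trace:
#0 VA=0x102C1684C (r,user):
  L0: frame=0x1E idx=4 entry=0x22007 [P=1 RW=1 US=1 PS=0]
  L1: frame=0x22 idx=22 entry=0x24007 [P=1 RW=1 US=1 PS=0]
  L2: frame=0x24 idx=22 entry=0x28007 [P=1 RW=1 US=1 PS=0]
  ⇒ phys 0x2884C  [3 reads]
#1 VA=0x783C10613 (r,user):
  L0: frame=0x1E idx=30 entry=0x2C007 [P=1 RW=1 US=1 PS=0]
  L1: frame=0x2C idx=30 entry=0x2E007 [P=1 RW=1 US=1 PS=0]
  L2: frame=0x2E idx=16 entry=0x32007 [P=1 RW=1 US=1 PS=0]
  ⇒ phys 0x32613  [3 reads]

Entries read for #0: 3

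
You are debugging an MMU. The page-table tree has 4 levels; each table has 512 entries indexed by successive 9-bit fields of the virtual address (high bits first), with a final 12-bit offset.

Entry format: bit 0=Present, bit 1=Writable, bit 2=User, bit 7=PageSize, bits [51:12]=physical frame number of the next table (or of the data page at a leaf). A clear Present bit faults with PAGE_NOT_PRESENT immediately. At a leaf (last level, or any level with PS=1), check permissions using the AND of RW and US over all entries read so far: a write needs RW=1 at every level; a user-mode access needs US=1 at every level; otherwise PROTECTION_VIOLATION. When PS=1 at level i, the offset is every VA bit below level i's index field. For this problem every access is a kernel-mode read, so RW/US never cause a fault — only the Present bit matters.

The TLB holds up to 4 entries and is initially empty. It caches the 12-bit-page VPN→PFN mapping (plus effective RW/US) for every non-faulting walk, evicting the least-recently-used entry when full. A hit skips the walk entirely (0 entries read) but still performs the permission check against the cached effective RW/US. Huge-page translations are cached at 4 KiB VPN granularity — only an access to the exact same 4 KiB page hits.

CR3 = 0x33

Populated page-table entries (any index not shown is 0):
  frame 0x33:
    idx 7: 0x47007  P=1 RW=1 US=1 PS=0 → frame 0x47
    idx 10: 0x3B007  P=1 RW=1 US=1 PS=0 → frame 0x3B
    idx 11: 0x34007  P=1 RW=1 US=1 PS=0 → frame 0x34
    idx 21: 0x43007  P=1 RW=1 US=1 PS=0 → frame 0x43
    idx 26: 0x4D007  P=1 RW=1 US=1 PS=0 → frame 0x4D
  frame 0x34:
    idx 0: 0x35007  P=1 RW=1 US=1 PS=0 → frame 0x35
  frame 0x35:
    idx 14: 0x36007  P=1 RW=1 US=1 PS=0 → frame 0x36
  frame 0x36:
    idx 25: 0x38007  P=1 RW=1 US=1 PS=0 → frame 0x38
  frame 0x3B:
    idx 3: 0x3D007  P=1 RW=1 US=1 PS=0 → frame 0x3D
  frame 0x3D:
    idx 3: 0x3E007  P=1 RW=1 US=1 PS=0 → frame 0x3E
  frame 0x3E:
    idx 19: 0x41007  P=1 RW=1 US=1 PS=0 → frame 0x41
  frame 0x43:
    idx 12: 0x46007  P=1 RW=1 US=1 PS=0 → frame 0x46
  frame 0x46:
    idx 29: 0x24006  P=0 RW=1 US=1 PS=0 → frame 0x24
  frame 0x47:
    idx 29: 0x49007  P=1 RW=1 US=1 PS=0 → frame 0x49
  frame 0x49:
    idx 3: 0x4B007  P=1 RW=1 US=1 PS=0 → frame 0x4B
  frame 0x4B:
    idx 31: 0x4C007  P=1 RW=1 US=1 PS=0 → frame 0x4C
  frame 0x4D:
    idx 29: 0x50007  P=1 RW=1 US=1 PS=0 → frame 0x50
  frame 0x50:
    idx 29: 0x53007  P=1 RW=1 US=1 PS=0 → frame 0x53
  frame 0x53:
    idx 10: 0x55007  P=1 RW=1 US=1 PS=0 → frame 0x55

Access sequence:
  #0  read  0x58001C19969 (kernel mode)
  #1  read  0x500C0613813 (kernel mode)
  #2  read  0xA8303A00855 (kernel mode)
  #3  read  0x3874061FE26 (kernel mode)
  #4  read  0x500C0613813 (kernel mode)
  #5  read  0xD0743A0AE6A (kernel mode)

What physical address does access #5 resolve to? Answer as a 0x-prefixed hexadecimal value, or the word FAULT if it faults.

Walk each access:
#0 VA=0x58001C19969 (r,kernel):
  L0: frame=0x33 idx=11 entry=0x34007 [P=1 RW=1 US=1 PS=0]
  L1: frame=0x34 idx=0 entry=0x35007 [P=1 RW=1 US=1 PS=0]
  L2: frame=0x35 idx=14 entry=0x36007 [P=1 RW=1 US=1 PS=0]
  L3: frame=0x36 idx=25 entry=0x38007 [P=1 RW=1 US=1 PS=0]
  ✓ 0x38969  — 4 lookups
#1 VA=0x500C0613813 (r,kernel):
  L0: frame=0x33 idx=10 entry=0x3B007 [P=1 RW=1 US=1 PS=0]
  L1: frame=0x3B idx=3 entry=0x3D007 [P=1 RW=1 US=1 PS=0]
  L2: frame=0x3D idx=3 entry=0x3E007 [P=1 RW=1 US=1 PS=0]
  L3: frame=0x3E idx=19 entry=0x41007 [P=1 RW=1 US=1 PS=0]
  ✓ 0x41813  — 4 lookups
#2 VA=0xA8303A00855 (r,kernel):
  L0: frame=0x33 idx=21 entry=0x43007 [P=1 RW=1 US=1 PS=0]
  L1: frame=0x43 idx=12 entry=0x46007 [P=1 RW=1 US=1 PS=0]
  L2: frame=0x46 idx=29 entry=0x24006 [P=0 RW=1 US=1 PS=0]
  ⇒ fault: PAGE_NOT_PRESENT  — 3 lookups
#3 VA=0x3874061FE26 (r,kernel):
  L0: frame=0x33 idx=7 entry=0x47007 [P=1 RW=1 US=1 PS=0]
  L1: frame=0x47 idx=29 entry=0x49007 [P=1 RW=1 US=1 PS=0]
  L2: frame=0x49 idx=3 entry=0x4B007 [P=1 RW=1 US=1 PS=0]
  L3: frame=0x4B idx=31 entry=0x4C007 [P=1 RW=1 US=1 PS=0]
  ✓ 0x4CE26  — 4 lookups
#4 VA=0x500C0613813 (r,kernel):
  TLB hit vpn=0x500C0613 → PA=0x41813
#5 VA=0xD0743A0AE6A (r,kernel):
  L0: frame=0x33 idx=26 entry=0x4D007 [P=1 RW=1 US=1 PS=0]
  L1: frame=0x4D idx=29 entry=0x50007 [P=1 RW=1 US=1 PS=0]
  L2: frame=0x50 idx=29 entry=0x53007 [P=1 RW=1 US=1 PS=0]
  L3: frame=0x53 idx=10 entry=0x55007 [P=1 RW=1 US=1 PS=0]
  ✓ 0x55E6A  — 4 lookups

Access #5 PA: 0x55E6A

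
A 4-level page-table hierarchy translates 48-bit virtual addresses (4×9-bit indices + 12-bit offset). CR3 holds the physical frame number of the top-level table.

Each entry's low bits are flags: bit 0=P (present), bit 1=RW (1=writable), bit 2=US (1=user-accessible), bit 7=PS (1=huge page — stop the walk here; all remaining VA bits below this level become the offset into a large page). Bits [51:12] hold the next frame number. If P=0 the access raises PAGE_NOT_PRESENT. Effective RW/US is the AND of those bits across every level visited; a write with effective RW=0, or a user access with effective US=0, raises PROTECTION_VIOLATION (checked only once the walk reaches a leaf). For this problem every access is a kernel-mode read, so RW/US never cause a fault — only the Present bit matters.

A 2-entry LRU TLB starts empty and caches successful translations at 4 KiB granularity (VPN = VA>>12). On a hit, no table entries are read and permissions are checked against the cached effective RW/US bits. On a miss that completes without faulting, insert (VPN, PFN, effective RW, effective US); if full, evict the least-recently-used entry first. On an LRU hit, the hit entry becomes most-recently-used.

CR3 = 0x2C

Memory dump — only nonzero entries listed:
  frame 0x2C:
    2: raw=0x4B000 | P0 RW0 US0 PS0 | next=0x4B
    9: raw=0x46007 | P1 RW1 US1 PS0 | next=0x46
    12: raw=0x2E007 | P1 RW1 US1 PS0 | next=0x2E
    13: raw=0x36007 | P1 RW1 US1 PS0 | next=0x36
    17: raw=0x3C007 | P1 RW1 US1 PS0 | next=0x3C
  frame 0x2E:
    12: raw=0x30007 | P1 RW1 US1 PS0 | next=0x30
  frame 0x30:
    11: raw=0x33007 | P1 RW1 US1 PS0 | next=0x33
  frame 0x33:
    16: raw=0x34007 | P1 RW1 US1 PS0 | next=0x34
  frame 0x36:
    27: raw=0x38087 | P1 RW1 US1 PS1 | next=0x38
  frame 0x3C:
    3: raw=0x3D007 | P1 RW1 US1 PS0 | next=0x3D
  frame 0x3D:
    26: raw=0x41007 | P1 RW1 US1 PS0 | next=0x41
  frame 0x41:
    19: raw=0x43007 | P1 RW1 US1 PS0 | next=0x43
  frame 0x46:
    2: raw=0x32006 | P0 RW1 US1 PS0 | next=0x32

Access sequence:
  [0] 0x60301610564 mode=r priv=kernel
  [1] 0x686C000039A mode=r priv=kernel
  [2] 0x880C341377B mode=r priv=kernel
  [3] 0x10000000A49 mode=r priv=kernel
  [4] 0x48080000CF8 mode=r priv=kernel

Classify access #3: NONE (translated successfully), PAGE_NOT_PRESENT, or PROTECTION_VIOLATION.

Trace:
#0 VA=0x60301610564 (r,kernel):
  lvl0: tbl 0x2C, slot 12 ⇒ 0x2E007 (P1/RW1/US1/PS0)
  lvl1: tbl 0x2E, slot 12 ⇒ 0x30007 (P1/RW1/US1/PS0)
  lvl2: tbl 0x30, slot 11 ⇒ 0x33007 (P1/RW1/US1/PS0)
  lvl3: tbl 0x33, slot 16 ⇒ 0x34007 (P1/RW1/US1/PS0)
  ✓ 0x34564  — 4 lookups
#1 VA=0x686C000039A (r,kernel):
  lvl0: tbl 0x2C, slot 13 ⇒ 0x36007 (P1/RW1/US1/PS0)
  lvl1: tbl 0x36, slot 27 ⇒ 0x38087 (P1/RW1/US1/PS1)
  ✓ 0x3839A (huge @L1)  — 2 lookups
#2 VA=0x880C341377B (r,kernel):
  lvl0: tbl 0x2C, slot 17 ⇒ 0x3C007 (P1/RW1/US1/PS0)
  lvl1: tbl 0x3C, slot 3 ⇒ 0x3D007 (P1/RW1/US1/PS0)
  lvl2: tbl 0x3D, slot 26 ⇒ 0x41007 (P1/RW1/US1/PS0)
  lvl3: tbl 0x41, slot 19 ⇒ 0x43007 (P1/RW1/US1/PS0)
  ✓ 0x4377B  — 4 lookups
#3 VA=0x10000000A49 (r,kernel):
  lvl0: tbl 0x2C, slot 2 ⇒ 0x4B000 (P0/RW0/US0/PS0)
  ⇒ fault: PAGE_NOT_PRESENT  — 1 lookups
#4 VA=0x48080000CF8 (r,kernel):
  lvl0: tbl 0x2C, slot 9 ⇒ 0x46007 (P1/RW1/US1/PS0)
  lvl1: tbl 0x46, slot 2 ⇒ 0x32006 (P0/RW1/US1/PS0)
  ⇒ fault: PAGE_NOT_PRESENT  — 2 lookups

Access #3 fault: PAGE_NOT_PRESENT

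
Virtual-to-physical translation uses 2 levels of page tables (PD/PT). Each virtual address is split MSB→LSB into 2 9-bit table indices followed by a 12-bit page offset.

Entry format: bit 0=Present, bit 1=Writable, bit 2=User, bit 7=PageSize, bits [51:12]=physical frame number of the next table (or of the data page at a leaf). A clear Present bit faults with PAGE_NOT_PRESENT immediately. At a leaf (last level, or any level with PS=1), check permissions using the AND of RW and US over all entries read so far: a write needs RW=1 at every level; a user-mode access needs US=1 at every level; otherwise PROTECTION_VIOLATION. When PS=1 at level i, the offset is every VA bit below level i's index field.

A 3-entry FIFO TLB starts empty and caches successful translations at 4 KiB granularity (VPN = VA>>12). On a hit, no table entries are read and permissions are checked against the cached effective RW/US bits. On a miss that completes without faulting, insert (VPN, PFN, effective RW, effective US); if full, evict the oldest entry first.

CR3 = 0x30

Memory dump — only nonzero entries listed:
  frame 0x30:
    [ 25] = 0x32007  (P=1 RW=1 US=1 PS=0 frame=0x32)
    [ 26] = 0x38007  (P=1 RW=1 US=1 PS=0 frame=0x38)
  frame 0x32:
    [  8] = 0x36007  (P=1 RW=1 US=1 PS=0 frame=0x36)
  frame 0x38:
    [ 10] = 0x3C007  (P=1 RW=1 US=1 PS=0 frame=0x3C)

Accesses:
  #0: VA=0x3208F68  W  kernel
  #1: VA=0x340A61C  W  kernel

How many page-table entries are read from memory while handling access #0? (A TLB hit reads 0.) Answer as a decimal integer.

Per-access translation:
#0 VA=0x3208F68 (w,kernel):
  L0 @0x30[25] → 0x32007  P=1,RW=1,US=1,PS=0
  L1 @0x32[8] → 0x36007  P=1,RW=1,US=1,PS=0
  ⇒ phys 0x36F68  [2 reads]
#1 VA=0x340A61C (w,kernel):
  L0 @0x30[26] → 0x38007  P=1,RW=1,US=1,PS=0
  L1 @0x38[10] → 0x3C007  P=1,RW=1,US=1,PS=0
  ⇒ phys 0x3C61C  [2 reads]

Entries read for #0: 2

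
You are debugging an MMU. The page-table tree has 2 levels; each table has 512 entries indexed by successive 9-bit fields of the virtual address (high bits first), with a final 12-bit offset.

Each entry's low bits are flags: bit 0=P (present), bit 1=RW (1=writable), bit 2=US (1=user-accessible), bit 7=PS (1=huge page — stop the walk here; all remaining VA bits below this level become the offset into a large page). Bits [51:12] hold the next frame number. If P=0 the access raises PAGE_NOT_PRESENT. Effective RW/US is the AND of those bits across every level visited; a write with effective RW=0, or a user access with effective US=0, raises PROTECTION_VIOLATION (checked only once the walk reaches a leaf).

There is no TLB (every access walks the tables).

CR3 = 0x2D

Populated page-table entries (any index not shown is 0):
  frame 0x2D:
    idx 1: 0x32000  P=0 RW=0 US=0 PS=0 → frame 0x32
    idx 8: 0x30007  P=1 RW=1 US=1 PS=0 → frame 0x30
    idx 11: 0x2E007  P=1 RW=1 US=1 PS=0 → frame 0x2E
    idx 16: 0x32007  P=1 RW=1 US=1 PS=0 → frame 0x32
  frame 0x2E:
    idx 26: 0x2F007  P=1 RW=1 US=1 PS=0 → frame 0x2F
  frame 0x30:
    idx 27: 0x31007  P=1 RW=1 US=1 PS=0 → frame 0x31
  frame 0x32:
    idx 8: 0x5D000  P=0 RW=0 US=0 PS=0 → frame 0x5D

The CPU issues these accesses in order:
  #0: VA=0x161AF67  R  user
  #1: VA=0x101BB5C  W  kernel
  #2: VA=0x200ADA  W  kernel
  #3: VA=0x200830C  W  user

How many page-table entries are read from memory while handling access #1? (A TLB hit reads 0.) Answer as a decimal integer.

Walk each access:
#0 VA=0x161AF67 (r,user):
  L0 @0x2D[11] → 0x2E007  P=1,RW=1,US=1,PS=0
  L1 @0x2E[26] → 0x2F007  P=1,RW=1,US=1,PS=0
  ✓ 0x2FF67  — 2 lookups
#1 VA=0x101BB5C (w,kernel):
  L0 @0x2D[8] → 0x30007  P=1,RW=1,US=1,PS=0
  L1 @0x30[27] → 0x31007  P=1,RW=1,US=1,PS=0
  ✓ 0x31B5C  — 2 lookups
#2 VA=0x200ADA (w,kernel):
  L0 @0x2D[1] → 0x32000  P=0,RW=0,US=0,PS=0
  ✗ PAGE_NOT_PRESENT  [1 reads]
#3 VA=0x200830C (w,user):
  L0 @0x2D[16] → 0x32007  P=1,RW=1,US=1,PS=0
  L1 @0x32[8] → 0x5D000  P=0,RW=0,US=0,PS=0
  ✗ PAGE_NOT_PRESENT  [2 reads]

Entries read for #1: 2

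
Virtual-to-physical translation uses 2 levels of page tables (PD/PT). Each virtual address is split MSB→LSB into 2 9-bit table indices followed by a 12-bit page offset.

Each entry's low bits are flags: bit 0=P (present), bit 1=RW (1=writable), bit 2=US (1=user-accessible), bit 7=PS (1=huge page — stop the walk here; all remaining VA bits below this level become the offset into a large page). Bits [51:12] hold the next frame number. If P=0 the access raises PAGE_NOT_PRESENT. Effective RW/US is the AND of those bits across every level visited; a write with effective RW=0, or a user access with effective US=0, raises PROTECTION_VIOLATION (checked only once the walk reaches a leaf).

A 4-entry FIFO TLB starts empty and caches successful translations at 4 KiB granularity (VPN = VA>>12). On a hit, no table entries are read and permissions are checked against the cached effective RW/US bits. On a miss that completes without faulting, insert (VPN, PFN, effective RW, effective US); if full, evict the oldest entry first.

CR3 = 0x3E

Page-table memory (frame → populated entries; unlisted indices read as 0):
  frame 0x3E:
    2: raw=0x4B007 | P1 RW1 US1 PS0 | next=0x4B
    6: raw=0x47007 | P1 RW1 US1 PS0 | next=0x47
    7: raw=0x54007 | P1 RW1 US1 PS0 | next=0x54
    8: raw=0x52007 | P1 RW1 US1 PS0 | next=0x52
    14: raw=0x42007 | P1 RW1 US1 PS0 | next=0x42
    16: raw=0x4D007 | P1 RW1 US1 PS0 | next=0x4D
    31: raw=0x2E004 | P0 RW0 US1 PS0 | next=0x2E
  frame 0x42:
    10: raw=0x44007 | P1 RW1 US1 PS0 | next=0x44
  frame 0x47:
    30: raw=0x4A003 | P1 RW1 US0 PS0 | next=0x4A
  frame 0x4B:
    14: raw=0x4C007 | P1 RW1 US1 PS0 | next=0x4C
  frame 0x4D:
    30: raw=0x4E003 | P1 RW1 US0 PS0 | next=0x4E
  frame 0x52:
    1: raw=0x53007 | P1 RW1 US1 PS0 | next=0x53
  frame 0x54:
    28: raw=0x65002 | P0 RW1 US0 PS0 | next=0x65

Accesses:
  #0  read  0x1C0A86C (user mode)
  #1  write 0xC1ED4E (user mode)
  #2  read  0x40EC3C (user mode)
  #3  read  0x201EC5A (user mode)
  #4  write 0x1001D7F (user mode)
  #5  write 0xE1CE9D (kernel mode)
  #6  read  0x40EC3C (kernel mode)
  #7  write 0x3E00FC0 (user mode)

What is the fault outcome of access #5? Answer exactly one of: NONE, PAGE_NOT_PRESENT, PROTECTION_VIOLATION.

Walk each access:
#0 VA=0x1C0A86C (r,user):
  lvl0: tbl 0x3E, slot 14 ⇒ 0x42007 (P1/RW1/US1/PS0)
  lvl1: tbl 0x42, slot 10 ⇒ 0x44007 (P1/RW1/US1/PS0)
  ✓ 0x4486C  — 2 lookups
#1 VA=0xC1ED4E (w,user):
  lvl0: tbl 0x3E, slot 6 ⇒ 0x47007 (P1/RW1/US1/PS0)
  lvl1: tbl 0x47, slot 30 ⇒ 0x4A003 (P1/RW1/US0/PS0)
  ⇒ fault: PROTECTION_VIOLATION  — 2 lookups
#2 VA=0x40EC3C (r,user):
  lvl0: tbl 0x3E, slot 2 ⇒ 0x4B007 (P1/RW1/US1/PS0)
  lvl1: tbl 0x4B, slot 14 ⇒ 0x4C007 (P1/RW1/US1/PS0)
  ✓ 0x4CC3C  — 2 lookups
#3 VA=0x201EC5A (r,user):
  lvl0: tbl 0x3E, slot 16 ⇒ 0x4D007 (P1/RW1/US1/PS0)
  lvl1: tbl 0x4D, slot 30 ⇒ 0x4E003 (P1/RW1/US0/PS0)
  ⇒ fault: PROTECTION_VIOLATION  — 2 lookups
#4 VA=0x1001D7F (w,user):
  lvl0: tbl 0x3E, slot 8 ⇒ 0x52007 (P1/RW1/US1/PS0)
  lvl1: tbl 0x52, slot 1 ⇒ 0x53007 (P1/RW1/US1/PS0)
  ✓ 0x53D7F  — 2 lookups
#5 VA=0xE1CE9D (w,kernel):
  lvl0: tbl 0x3E, slot 7 ⇒ 0x54007 (P1/RW1/US1/PS0)
  lvl1: tbl 0x54, slot 28 ⇒ 0x65002 (P0/RW1/US0/PS0)
  ⇒ fault: PAGE_NOT_PRESENT  — 2 lookups
#6 VA=0x40EC3C (r,kernel):
  TLB hit vpn=0x40E → PA=0x4CC3C
#7 VA=0x3E00FC0 (w,user):
  lvl0: tbl 0x3E, slot 31 ⇒ 0x2E004 (P0/RW0/US1/PS0)
  ⇒ fault: PAGE_NOT_PRESENT  — 1 lookups

Access #5 fault: PAGE_NOT_PRESENT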